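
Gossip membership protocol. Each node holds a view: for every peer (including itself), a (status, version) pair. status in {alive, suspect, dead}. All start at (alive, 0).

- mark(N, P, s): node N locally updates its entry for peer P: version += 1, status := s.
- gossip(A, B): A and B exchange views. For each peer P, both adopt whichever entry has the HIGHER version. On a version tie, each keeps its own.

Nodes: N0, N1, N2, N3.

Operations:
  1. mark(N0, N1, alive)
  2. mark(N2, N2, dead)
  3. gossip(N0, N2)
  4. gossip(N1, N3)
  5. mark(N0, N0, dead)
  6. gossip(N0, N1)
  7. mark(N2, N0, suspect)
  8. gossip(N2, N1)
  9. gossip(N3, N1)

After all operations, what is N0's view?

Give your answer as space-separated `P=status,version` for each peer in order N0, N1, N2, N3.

Op 1: N0 marks N1=alive -> (alive,v1)
Op 2: N2 marks N2=dead -> (dead,v1)
Op 3: gossip N0<->N2 -> N0.N0=(alive,v0) N0.N1=(alive,v1) N0.N2=(dead,v1) N0.N3=(alive,v0) | N2.N0=(alive,v0) N2.N1=(alive,v1) N2.N2=(dead,v1) N2.N3=(alive,v0)
Op 4: gossip N1<->N3 -> N1.N0=(alive,v0) N1.N1=(alive,v0) N1.N2=(alive,v0) N1.N3=(alive,v0) | N3.N0=(alive,v0) N3.N1=(alive,v0) N3.N2=(alive,v0) N3.N3=(alive,v0)
Op 5: N0 marks N0=dead -> (dead,v1)
Op 6: gossip N0<->N1 -> N0.N0=(dead,v1) N0.N1=(alive,v1) N0.N2=(dead,v1) N0.N3=(alive,v0) | N1.N0=(dead,v1) N1.N1=(alive,v1) N1.N2=(dead,v1) N1.N3=(alive,v0)
Op 7: N2 marks N0=suspect -> (suspect,v1)
Op 8: gossip N2<->N1 -> N2.N0=(suspect,v1) N2.N1=(alive,v1) N2.N2=(dead,v1) N2.N3=(alive,v0) | N1.N0=(dead,v1) N1.N1=(alive,v1) N1.N2=(dead,v1) N1.N3=(alive,v0)
Op 9: gossip N3<->N1 -> N3.N0=(dead,v1) N3.N1=(alive,v1) N3.N2=(dead,v1) N3.N3=(alive,v0) | N1.N0=(dead,v1) N1.N1=(alive,v1) N1.N2=(dead,v1) N1.N3=(alive,v0)

Answer: N0=dead,1 N1=alive,1 N2=dead,1 N3=alive,0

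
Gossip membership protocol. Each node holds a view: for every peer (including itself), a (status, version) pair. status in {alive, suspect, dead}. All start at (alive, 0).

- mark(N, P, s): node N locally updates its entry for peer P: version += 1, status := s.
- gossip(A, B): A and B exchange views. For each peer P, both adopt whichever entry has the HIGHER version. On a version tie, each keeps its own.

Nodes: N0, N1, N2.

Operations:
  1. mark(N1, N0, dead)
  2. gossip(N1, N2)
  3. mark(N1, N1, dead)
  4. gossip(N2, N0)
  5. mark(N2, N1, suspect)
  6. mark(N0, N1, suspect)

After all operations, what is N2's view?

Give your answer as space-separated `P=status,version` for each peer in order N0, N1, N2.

Op 1: N1 marks N0=dead -> (dead,v1)
Op 2: gossip N1<->N2 -> N1.N0=(dead,v1) N1.N1=(alive,v0) N1.N2=(alive,v0) | N2.N0=(dead,v1) N2.N1=(alive,v0) N2.N2=(alive,v0)
Op 3: N1 marks N1=dead -> (dead,v1)
Op 4: gossip N2<->N0 -> N2.N0=(dead,v1) N2.N1=(alive,v0) N2.N2=(alive,v0) | N0.N0=(dead,v1) N0.N1=(alive,v0) N0.N2=(alive,v0)
Op 5: N2 marks N1=suspect -> (suspect,v1)
Op 6: N0 marks N1=suspect -> (suspect,v1)

Answer: N0=dead,1 N1=suspect,1 N2=alive,0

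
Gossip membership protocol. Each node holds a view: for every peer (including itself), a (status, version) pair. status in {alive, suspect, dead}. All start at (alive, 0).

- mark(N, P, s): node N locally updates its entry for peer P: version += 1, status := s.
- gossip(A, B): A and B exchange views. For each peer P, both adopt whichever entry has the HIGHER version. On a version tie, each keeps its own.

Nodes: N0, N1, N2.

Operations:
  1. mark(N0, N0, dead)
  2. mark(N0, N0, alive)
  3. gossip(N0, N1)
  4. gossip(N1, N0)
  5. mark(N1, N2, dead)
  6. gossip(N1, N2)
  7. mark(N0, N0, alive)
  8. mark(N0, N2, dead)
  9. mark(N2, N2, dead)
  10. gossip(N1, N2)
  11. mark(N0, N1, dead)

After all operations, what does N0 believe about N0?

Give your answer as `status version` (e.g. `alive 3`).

Op 1: N0 marks N0=dead -> (dead,v1)
Op 2: N0 marks N0=alive -> (alive,v2)
Op 3: gossip N0<->N1 -> N0.N0=(alive,v2) N0.N1=(alive,v0) N0.N2=(alive,v0) | N1.N0=(alive,v2) N1.N1=(alive,v0) N1.N2=(alive,v0)
Op 4: gossip N1<->N0 -> N1.N0=(alive,v2) N1.N1=(alive,v0) N1.N2=(alive,v0) | N0.N0=(alive,v2) N0.N1=(alive,v0) N0.N2=(alive,v0)
Op 5: N1 marks N2=dead -> (dead,v1)
Op 6: gossip N1<->N2 -> N1.N0=(alive,v2) N1.N1=(alive,v0) N1.N2=(dead,v1) | N2.N0=(alive,v2) N2.N1=(alive,v0) N2.N2=(dead,v1)
Op 7: N0 marks N0=alive -> (alive,v3)
Op 8: N0 marks N2=dead -> (dead,v1)
Op 9: N2 marks N2=dead -> (dead,v2)
Op 10: gossip N1<->N2 -> N1.N0=(alive,v2) N1.N1=(alive,v0) N1.N2=(dead,v2) | N2.N0=(alive,v2) N2.N1=(alive,v0) N2.N2=(dead,v2)
Op 11: N0 marks N1=dead -> (dead,v1)

Answer: alive 3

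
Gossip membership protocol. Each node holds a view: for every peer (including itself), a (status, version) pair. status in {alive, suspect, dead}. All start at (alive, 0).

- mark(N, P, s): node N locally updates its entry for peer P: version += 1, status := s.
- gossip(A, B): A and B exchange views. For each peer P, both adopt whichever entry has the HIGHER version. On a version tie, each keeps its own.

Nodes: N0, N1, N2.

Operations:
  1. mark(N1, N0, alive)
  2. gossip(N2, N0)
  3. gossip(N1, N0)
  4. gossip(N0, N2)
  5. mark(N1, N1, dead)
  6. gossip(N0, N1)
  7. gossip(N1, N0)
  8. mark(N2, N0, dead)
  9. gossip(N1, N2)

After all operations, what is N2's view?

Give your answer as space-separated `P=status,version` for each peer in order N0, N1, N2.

Answer: N0=dead,2 N1=dead,1 N2=alive,0

Derivation:
Op 1: N1 marks N0=alive -> (alive,v1)
Op 2: gossip N2<->N0 -> N2.N0=(alive,v0) N2.N1=(alive,v0) N2.N2=(alive,v0) | N0.N0=(alive,v0) N0.N1=(alive,v0) N0.N2=(alive,v0)
Op 3: gossip N1<->N0 -> N1.N0=(alive,v1) N1.N1=(alive,v0) N1.N2=(alive,v0) | N0.N0=(alive,v1) N0.N1=(alive,v0) N0.N2=(alive,v0)
Op 4: gossip N0<->N2 -> N0.N0=(alive,v1) N0.N1=(alive,v0) N0.N2=(alive,v0) | N2.N0=(alive,v1) N2.N1=(alive,v0) N2.N2=(alive,v0)
Op 5: N1 marks N1=dead -> (dead,v1)
Op 6: gossip N0<->N1 -> N0.N0=(alive,v1) N0.N1=(dead,v1) N0.N2=(alive,v0) | N1.N0=(alive,v1) N1.N1=(dead,v1) N1.N2=(alive,v0)
Op 7: gossip N1<->N0 -> N1.N0=(alive,v1) N1.N1=(dead,v1) N1.N2=(alive,v0) | N0.N0=(alive,v1) N0.N1=(dead,v1) N0.N2=(alive,v0)
Op 8: N2 marks N0=dead -> (dead,v2)
Op 9: gossip N1<->N2 -> N1.N0=(dead,v2) N1.N1=(dead,v1) N1.N2=(alive,v0) | N2.N0=(dead,v2) N2.N1=(dead,v1) N2.N2=(alive,v0)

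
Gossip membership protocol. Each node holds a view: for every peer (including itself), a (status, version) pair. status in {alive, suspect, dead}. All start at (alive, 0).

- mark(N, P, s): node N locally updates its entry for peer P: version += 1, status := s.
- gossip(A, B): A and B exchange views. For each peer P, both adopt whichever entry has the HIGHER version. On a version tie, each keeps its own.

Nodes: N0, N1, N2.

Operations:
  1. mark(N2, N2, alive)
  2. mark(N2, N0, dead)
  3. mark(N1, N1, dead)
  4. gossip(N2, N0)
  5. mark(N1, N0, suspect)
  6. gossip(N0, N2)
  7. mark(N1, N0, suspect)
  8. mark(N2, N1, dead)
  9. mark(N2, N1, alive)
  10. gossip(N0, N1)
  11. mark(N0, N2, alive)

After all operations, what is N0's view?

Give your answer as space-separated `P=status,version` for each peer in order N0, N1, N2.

Op 1: N2 marks N2=alive -> (alive,v1)
Op 2: N2 marks N0=dead -> (dead,v1)
Op 3: N1 marks N1=dead -> (dead,v1)
Op 4: gossip N2<->N0 -> N2.N0=(dead,v1) N2.N1=(alive,v0) N2.N2=(alive,v1) | N0.N0=(dead,v1) N0.N1=(alive,v0) N0.N2=(alive,v1)
Op 5: N1 marks N0=suspect -> (suspect,v1)
Op 6: gossip N0<->N2 -> N0.N0=(dead,v1) N0.N1=(alive,v0) N0.N2=(alive,v1) | N2.N0=(dead,v1) N2.N1=(alive,v0) N2.N2=(alive,v1)
Op 7: N1 marks N0=suspect -> (suspect,v2)
Op 8: N2 marks N1=dead -> (dead,v1)
Op 9: N2 marks N1=alive -> (alive,v2)
Op 10: gossip N0<->N1 -> N0.N0=(suspect,v2) N0.N1=(dead,v1) N0.N2=(alive,v1) | N1.N0=(suspect,v2) N1.N1=(dead,v1) N1.N2=(alive,v1)
Op 11: N0 marks N2=alive -> (alive,v2)

Answer: N0=suspect,2 N1=dead,1 N2=alive,2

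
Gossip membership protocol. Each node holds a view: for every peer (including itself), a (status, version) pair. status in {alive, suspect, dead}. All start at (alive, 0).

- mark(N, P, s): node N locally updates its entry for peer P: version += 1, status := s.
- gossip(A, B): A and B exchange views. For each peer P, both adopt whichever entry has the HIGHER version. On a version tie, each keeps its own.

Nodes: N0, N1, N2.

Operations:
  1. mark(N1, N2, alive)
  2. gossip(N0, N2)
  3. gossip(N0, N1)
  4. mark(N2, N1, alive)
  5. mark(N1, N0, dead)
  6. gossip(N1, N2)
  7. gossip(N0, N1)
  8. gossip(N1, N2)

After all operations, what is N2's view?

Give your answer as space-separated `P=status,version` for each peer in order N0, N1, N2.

Op 1: N1 marks N2=alive -> (alive,v1)
Op 2: gossip N0<->N2 -> N0.N0=(alive,v0) N0.N1=(alive,v0) N0.N2=(alive,v0) | N2.N0=(alive,v0) N2.N1=(alive,v0) N2.N2=(alive,v0)
Op 3: gossip N0<->N1 -> N0.N0=(alive,v0) N0.N1=(alive,v0) N0.N2=(alive,v1) | N1.N0=(alive,v0) N1.N1=(alive,v0) N1.N2=(alive,v1)
Op 4: N2 marks N1=alive -> (alive,v1)
Op 5: N1 marks N0=dead -> (dead,v1)
Op 6: gossip N1<->N2 -> N1.N0=(dead,v1) N1.N1=(alive,v1) N1.N2=(alive,v1) | N2.N0=(dead,v1) N2.N1=(alive,v1) N2.N2=(alive,v1)
Op 7: gossip N0<->N1 -> N0.N0=(dead,v1) N0.N1=(alive,v1) N0.N2=(alive,v1) | N1.N0=(dead,v1) N1.N1=(alive,v1) N1.N2=(alive,v1)
Op 8: gossip N1<->N2 -> N1.N0=(dead,v1) N1.N1=(alive,v1) N1.N2=(alive,v1) | N2.N0=(dead,v1) N2.N1=(alive,v1) N2.N2=(alive,v1)

Answer: N0=dead,1 N1=alive,1 N2=alive,1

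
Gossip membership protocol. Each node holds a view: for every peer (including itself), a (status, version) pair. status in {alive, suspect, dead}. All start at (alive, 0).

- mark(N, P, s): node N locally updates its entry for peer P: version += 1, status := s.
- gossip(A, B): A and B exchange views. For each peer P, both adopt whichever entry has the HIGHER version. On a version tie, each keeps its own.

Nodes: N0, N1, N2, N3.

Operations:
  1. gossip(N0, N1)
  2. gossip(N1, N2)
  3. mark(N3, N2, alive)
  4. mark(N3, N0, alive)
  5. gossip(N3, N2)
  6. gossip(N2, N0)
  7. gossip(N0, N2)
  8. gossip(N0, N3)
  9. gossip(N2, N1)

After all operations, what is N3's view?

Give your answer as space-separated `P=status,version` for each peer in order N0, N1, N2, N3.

Op 1: gossip N0<->N1 -> N0.N0=(alive,v0) N0.N1=(alive,v0) N0.N2=(alive,v0) N0.N3=(alive,v0) | N1.N0=(alive,v0) N1.N1=(alive,v0) N1.N2=(alive,v0) N1.N3=(alive,v0)
Op 2: gossip N1<->N2 -> N1.N0=(alive,v0) N1.N1=(alive,v0) N1.N2=(alive,v0) N1.N3=(alive,v0) | N2.N0=(alive,v0) N2.N1=(alive,v0) N2.N2=(alive,v0) N2.N3=(alive,v0)
Op 3: N3 marks N2=alive -> (alive,v1)
Op 4: N3 marks N0=alive -> (alive,v1)
Op 5: gossip N3<->N2 -> N3.N0=(alive,v1) N3.N1=(alive,v0) N3.N2=(alive,v1) N3.N3=(alive,v0) | N2.N0=(alive,v1) N2.N1=(alive,v0) N2.N2=(alive,v1) N2.N3=(alive,v0)
Op 6: gossip N2<->N0 -> N2.N0=(alive,v1) N2.N1=(alive,v0) N2.N2=(alive,v1) N2.N3=(alive,v0) | N0.N0=(alive,v1) N0.N1=(alive,v0) N0.N2=(alive,v1) N0.N3=(alive,v0)
Op 7: gossip N0<->N2 -> N0.N0=(alive,v1) N0.N1=(alive,v0) N0.N2=(alive,v1) N0.N3=(alive,v0) | N2.N0=(alive,v1) N2.N1=(alive,v0) N2.N2=(alive,v1) N2.N3=(alive,v0)
Op 8: gossip N0<->N3 -> N0.N0=(alive,v1) N0.N1=(alive,v0) N0.N2=(alive,v1) N0.N3=(alive,v0) | N3.N0=(alive,v1) N3.N1=(alive,v0) N3.N2=(alive,v1) N3.N3=(alive,v0)
Op 9: gossip N2<->N1 -> N2.N0=(alive,v1) N2.N1=(alive,v0) N2.N2=(alive,v1) N2.N3=(alive,v0) | N1.N0=(alive,v1) N1.N1=(alive,v0) N1.N2=(alive,v1) N1.N3=(alive,v0)

Answer: N0=alive,1 N1=alive,0 N2=alive,1 N3=alive,0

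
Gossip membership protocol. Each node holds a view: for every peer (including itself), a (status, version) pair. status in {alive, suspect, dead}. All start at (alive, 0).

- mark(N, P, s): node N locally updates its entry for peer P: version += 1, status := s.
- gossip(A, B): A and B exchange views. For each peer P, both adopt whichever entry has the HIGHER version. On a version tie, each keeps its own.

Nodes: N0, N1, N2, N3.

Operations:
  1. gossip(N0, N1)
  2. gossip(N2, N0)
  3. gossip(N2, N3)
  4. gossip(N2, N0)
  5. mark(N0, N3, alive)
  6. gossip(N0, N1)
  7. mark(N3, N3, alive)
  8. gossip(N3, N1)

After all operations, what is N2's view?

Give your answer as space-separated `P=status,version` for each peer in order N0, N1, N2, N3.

Op 1: gossip N0<->N1 -> N0.N0=(alive,v0) N0.N1=(alive,v0) N0.N2=(alive,v0) N0.N3=(alive,v0) | N1.N0=(alive,v0) N1.N1=(alive,v0) N1.N2=(alive,v0) N1.N3=(alive,v0)
Op 2: gossip N2<->N0 -> N2.N0=(alive,v0) N2.N1=(alive,v0) N2.N2=(alive,v0) N2.N3=(alive,v0) | N0.N0=(alive,v0) N0.N1=(alive,v0) N0.N2=(alive,v0) N0.N3=(alive,v0)
Op 3: gossip N2<->N3 -> N2.N0=(alive,v0) N2.N1=(alive,v0) N2.N2=(alive,v0) N2.N3=(alive,v0) | N3.N0=(alive,v0) N3.N1=(alive,v0) N3.N2=(alive,v0) N3.N3=(alive,v0)
Op 4: gossip N2<->N0 -> N2.N0=(alive,v0) N2.N1=(alive,v0) N2.N2=(alive,v0) N2.N3=(alive,v0) | N0.N0=(alive,v0) N0.N1=(alive,v0) N0.N2=(alive,v0) N0.N3=(alive,v0)
Op 5: N0 marks N3=alive -> (alive,v1)
Op 6: gossip N0<->N1 -> N0.N0=(alive,v0) N0.N1=(alive,v0) N0.N2=(alive,v0) N0.N3=(alive,v1) | N1.N0=(alive,v0) N1.N1=(alive,v0) N1.N2=(alive,v0) N1.N3=(alive,v1)
Op 7: N3 marks N3=alive -> (alive,v1)
Op 8: gossip N3<->N1 -> N3.N0=(alive,v0) N3.N1=(alive,v0) N3.N2=(alive,v0) N3.N3=(alive,v1) | N1.N0=(alive,v0) N1.N1=(alive,v0) N1.N2=(alive,v0) N1.N3=(alive,v1)

Answer: N0=alive,0 N1=alive,0 N2=alive,0 N3=alive,0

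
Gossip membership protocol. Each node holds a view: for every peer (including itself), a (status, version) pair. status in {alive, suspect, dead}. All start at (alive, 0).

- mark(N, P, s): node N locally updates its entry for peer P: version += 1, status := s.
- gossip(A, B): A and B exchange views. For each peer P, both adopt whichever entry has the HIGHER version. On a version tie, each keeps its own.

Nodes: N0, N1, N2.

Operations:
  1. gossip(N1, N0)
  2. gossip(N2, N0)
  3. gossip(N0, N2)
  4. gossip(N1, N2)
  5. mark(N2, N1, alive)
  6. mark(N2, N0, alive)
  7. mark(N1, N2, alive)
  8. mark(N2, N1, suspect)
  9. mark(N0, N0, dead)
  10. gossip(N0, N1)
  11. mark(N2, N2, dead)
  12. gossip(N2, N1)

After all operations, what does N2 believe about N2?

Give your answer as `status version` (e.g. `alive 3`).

Answer: dead 1

Derivation:
Op 1: gossip N1<->N0 -> N1.N0=(alive,v0) N1.N1=(alive,v0) N1.N2=(alive,v0) | N0.N0=(alive,v0) N0.N1=(alive,v0) N0.N2=(alive,v0)
Op 2: gossip N2<->N0 -> N2.N0=(alive,v0) N2.N1=(alive,v0) N2.N2=(alive,v0) | N0.N0=(alive,v0) N0.N1=(alive,v0) N0.N2=(alive,v0)
Op 3: gossip N0<->N2 -> N0.N0=(alive,v0) N0.N1=(alive,v0) N0.N2=(alive,v0) | N2.N0=(alive,v0) N2.N1=(alive,v0) N2.N2=(alive,v0)
Op 4: gossip N1<->N2 -> N1.N0=(alive,v0) N1.N1=(alive,v0) N1.N2=(alive,v0) | N2.N0=(alive,v0) N2.N1=(alive,v0) N2.N2=(alive,v0)
Op 5: N2 marks N1=alive -> (alive,v1)
Op 6: N2 marks N0=alive -> (alive,v1)
Op 7: N1 marks N2=alive -> (alive,v1)
Op 8: N2 marks N1=suspect -> (suspect,v2)
Op 9: N0 marks N0=dead -> (dead,v1)
Op 10: gossip N0<->N1 -> N0.N0=(dead,v1) N0.N1=(alive,v0) N0.N2=(alive,v1) | N1.N0=(dead,v1) N1.N1=(alive,v0) N1.N2=(alive,v1)
Op 11: N2 marks N2=dead -> (dead,v1)
Op 12: gossip N2<->N1 -> N2.N0=(alive,v1) N2.N1=(suspect,v2) N2.N2=(dead,v1) | N1.N0=(dead,v1) N1.N1=(suspect,v2) N1.N2=(alive,v1)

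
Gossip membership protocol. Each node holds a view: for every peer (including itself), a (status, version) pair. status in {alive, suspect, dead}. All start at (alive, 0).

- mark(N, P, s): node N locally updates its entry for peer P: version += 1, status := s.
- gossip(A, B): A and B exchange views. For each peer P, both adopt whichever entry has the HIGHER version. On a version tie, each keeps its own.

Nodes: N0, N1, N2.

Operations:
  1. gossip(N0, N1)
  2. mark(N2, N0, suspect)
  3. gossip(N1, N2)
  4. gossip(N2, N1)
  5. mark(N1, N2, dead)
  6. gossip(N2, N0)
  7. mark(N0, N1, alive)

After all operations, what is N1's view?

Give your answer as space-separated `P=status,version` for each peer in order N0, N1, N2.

Op 1: gossip N0<->N1 -> N0.N0=(alive,v0) N0.N1=(alive,v0) N0.N2=(alive,v0) | N1.N0=(alive,v0) N1.N1=(alive,v0) N1.N2=(alive,v0)
Op 2: N2 marks N0=suspect -> (suspect,v1)
Op 3: gossip N1<->N2 -> N1.N0=(suspect,v1) N1.N1=(alive,v0) N1.N2=(alive,v0) | N2.N0=(suspect,v1) N2.N1=(alive,v0) N2.N2=(alive,v0)
Op 4: gossip N2<->N1 -> N2.N0=(suspect,v1) N2.N1=(alive,v0) N2.N2=(alive,v0) | N1.N0=(suspect,v1) N1.N1=(alive,v0) N1.N2=(alive,v0)
Op 5: N1 marks N2=dead -> (dead,v1)
Op 6: gossip N2<->N0 -> N2.N0=(suspect,v1) N2.N1=(alive,v0) N2.N2=(alive,v0) | N0.N0=(suspect,v1) N0.N1=(alive,v0) N0.N2=(alive,v0)
Op 7: N0 marks N1=alive -> (alive,v1)

Answer: N0=suspect,1 N1=alive,0 N2=dead,1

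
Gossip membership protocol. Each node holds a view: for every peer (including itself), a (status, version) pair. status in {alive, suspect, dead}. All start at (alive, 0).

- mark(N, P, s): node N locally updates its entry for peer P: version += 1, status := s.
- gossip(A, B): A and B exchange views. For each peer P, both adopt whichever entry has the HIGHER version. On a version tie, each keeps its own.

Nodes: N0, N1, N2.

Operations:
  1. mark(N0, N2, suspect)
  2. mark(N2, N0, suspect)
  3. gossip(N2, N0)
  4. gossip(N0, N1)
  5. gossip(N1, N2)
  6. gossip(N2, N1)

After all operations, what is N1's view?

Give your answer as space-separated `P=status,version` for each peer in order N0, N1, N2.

Op 1: N0 marks N2=suspect -> (suspect,v1)
Op 2: N2 marks N0=suspect -> (suspect,v1)
Op 3: gossip N2<->N0 -> N2.N0=(suspect,v1) N2.N1=(alive,v0) N2.N2=(suspect,v1) | N0.N0=(suspect,v1) N0.N1=(alive,v0) N0.N2=(suspect,v1)
Op 4: gossip N0<->N1 -> N0.N0=(suspect,v1) N0.N1=(alive,v0) N0.N2=(suspect,v1) | N1.N0=(suspect,v1) N1.N1=(alive,v0) N1.N2=(suspect,v1)
Op 5: gossip N1<->N2 -> N1.N0=(suspect,v1) N1.N1=(alive,v0) N1.N2=(suspect,v1) | N2.N0=(suspect,v1) N2.N1=(alive,v0) N2.N2=(suspect,v1)
Op 6: gossip N2<->N1 -> N2.N0=(suspect,v1) N2.N1=(alive,v0) N2.N2=(suspect,v1) | N1.N0=(suspect,v1) N1.N1=(alive,v0) N1.N2=(suspect,v1)

Answer: N0=suspect,1 N1=alive,0 N2=suspect,1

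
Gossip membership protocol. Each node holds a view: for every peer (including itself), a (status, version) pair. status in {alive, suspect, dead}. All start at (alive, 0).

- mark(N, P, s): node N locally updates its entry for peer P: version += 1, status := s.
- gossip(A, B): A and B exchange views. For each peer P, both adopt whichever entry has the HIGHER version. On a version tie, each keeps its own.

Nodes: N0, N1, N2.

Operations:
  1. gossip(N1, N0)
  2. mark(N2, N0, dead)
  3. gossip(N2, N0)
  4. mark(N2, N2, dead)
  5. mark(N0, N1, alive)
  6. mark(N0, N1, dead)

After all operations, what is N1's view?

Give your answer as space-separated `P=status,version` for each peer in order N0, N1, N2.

Answer: N0=alive,0 N1=alive,0 N2=alive,0

Derivation:
Op 1: gossip N1<->N0 -> N1.N0=(alive,v0) N1.N1=(alive,v0) N1.N2=(alive,v0) | N0.N0=(alive,v0) N0.N1=(alive,v0) N0.N2=(alive,v0)
Op 2: N2 marks N0=dead -> (dead,v1)
Op 3: gossip N2<->N0 -> N2.N0=(dead,v1) N2.N1=(alive,v0) N2.N2=(alive,v0) | N0.N0=(dead,v1) N0.N1=(alive,v0) N0.N2=(alive,v0)
Op 4: N2 marks N2=dead -> (dead,v1)
Op 5: N0 marks N1=alive -> (alive,v1)
Op 6: N0 marks N1=dead -> (dead,v2)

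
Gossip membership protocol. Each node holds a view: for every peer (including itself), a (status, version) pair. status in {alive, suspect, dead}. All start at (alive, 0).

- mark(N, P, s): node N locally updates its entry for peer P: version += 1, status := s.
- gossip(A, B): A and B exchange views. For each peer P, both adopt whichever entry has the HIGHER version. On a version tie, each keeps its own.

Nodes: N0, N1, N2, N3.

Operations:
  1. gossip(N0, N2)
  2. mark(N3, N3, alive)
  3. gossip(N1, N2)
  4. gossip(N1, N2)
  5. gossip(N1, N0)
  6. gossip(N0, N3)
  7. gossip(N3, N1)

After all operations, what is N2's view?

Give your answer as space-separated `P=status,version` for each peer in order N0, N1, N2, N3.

Op 1: gossip N0<->N2 -> N0.N0=(alive,v0) N0.N1=(alive,v0) N0.N2=(alive,v0) N0.N3=(alive,v0) | N2.N0=(alive,v0) N2.N1=(alive,v0) N2.N2=(alive,v0) N2.N3=(alive,v0)
Op 2: N3 marks N3=alive -> (alive,v1)
Op 3: gossip N1<->N2 -> N1.N0=(alive,v0) N1.N1=(alive,v0) N1.N2=(alive,v0) N1.N3=(alive,v0) | N2.N0=(alive,v0) N2.N1=(alive,v0) N2.N2=(alive,v0) N2.N3=(alive,v0)
Op 4: gossip N1<->N2 -> N1.N0=(alive,v0) N1.N1=(alive,v0) N1.N2=(alive,v0) N1.N3=(alive,v0) | N2.N0=(alive,v0) N2.N1=(alive,v0) N2.N2=(alive,v0) N2.N3=(alive,v0)
Op 5: gossip N1<->N0 -> N1.N0=(alive,v0) N1.N1=(alive,v0) N1.N2=(alive,v0) N1.N3=(alive,v0) | N0.N0=(alive,v0) N0.N1=(alive,v0) N0.N2=(alive,v0) N0.N3=(alive,v0)
Op 6: gossip N0<->N3 -> N0.N0=(alive,v0) N0.N1=(alive,v0) N0.N2=(alive,v0) N0.N3=(alive,v1) | N3.N0=(alive,v0) N3.N1=(alive,v0) N3.N2=(alive,v0) N3.N3=(alive,v1)
Op 7: gossip N3<->N1 -> N3.N0=(alive,v0) N3.N1=(alive,v0) N3.N2=(alive,v0) N3.N3=(alive,v1) | N1.N0=(alive,v0) N1.N1=(alive,v0) N1.N2=(alive,v0) N1.N3=(alive,v1)

Answer: N0=alive,0 N1=alive,0 N2=alive,0 N3=alive,0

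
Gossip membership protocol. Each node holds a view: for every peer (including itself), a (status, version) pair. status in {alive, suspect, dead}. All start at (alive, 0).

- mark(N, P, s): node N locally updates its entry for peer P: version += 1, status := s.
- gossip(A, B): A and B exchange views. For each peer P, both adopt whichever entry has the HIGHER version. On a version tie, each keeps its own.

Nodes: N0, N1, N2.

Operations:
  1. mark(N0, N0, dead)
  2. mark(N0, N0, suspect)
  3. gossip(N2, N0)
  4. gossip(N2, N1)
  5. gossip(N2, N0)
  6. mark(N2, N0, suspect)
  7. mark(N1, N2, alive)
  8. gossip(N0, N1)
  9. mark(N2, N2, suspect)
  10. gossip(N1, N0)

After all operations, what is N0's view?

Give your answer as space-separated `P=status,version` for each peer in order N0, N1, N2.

Answer: N0=suspect,2 N1=alive,0 N2=alive,1

Derivation:
Op 1: N0 marks N0=dead -> (dead,v1)
Op 2: N0 marks N0=suspect -> (suspect,v2)
Op 3: gossip N2<->N0 -> N2.N0=(suspect,v2) N2.N1=(alive,v0) N2.N2=(alive,v0) | N0.N0=(suspect,v2) N0.N1=(alive,v0) N0.N2=(alive,v0)
Op 4: gossip N2<->N1 -> N2.N0=(suspect,v2) N2.N1=(alive,v0) N2.N2=(alive,v0) | N1.N0=(suspect,v2) N1.N1=(alive,v0) N1.N2=(alive,v0)
Op 5: gossip N2<->N0 -> N2.N0=(suspect,v2) N2.N1=(alive,v0) N2.N2=(alive,v0) | N0.N0=(suspect,v2) N0.N1=(alive,v0) N0.N2=(alive,v0)
Op 6: N2 marks N0=suspect -> (suspect,v3)
Op 7: N1 marks N2=alive -> (alive,v1)
Op 8: gossip N0<->N1 -> N0.N0=(suspect,v2) N0.N1=(alive,v0) N0.N2=(alive,v1) | N1.N0=(suspect,v2) N1.N1=(alive,v0) N1.N2=(alive,v1)
Op 9: N2 marks N2=suspect -> (suspect,v1)
Op 10: gossip N1<->N0 -> N1.N0=(suspect,v2) N1.N1=(alive,v0) N1.N2=(alive,v1) | N0.N0=(suspect,v2) N0.N1=(alive,v0) N0.N2=(alive,v1)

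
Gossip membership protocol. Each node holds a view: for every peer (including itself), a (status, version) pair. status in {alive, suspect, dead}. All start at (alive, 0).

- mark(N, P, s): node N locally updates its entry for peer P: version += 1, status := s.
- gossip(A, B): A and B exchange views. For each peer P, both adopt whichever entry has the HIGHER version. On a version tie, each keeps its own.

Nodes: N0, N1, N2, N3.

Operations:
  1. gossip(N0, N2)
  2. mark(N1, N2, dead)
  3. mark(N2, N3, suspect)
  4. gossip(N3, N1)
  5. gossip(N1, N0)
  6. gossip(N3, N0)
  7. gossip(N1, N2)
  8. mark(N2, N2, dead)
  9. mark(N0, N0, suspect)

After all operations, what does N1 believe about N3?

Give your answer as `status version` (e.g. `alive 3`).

Answer: suspect 1

Derivation:
Op 1: gossip N0<->N2 -> N0.N0=(alive,v0) N0.N1=(alive,v0) N0.N2=(alive,v0) N0.N3=(alive,v0) | N2.N0=(alive,v0) N2.N1=(alive,v0) N2.N2=(alive,v0) N2.N3=(alive,v0)
Op 2: N1 marks N2=dead -> (dead,v1)
Op 3: N2 marks N3=suspect -> (suspect,v1)
Op 4: gossip N3<->N1 -> N3.N0=(alive,v0) N3.N1=(alive,v0) N3.N2=(dead,v1) N3.N3=(alive,v0) | N1.N0=(alive,v0) N1.N1=(alive,v0) N1.N2=(dead,v1) N1.N3=(alive,v0)
Op 5: gossip N1<->N0 -> N1.N0=(alive,v0) N1.N1=(alive,v0) N1.N2=(dead,v1) N1.N3=(alive,v0) | N0.N0=(alive,v0) N0.N1=(alive,v0) N0.N2=(dead,v1) N0.N3=(alive,v0)
Op 6: gossip N3<->N0 -> N3.N0=(alive,v0) N3.N1=(alive,v0) N3.N2=(dead,v1) N3.N3=(alive,v0) | N0.N0=(alive,v0) N0.N1=(alive,v0) N0.N2=(dead,v1) N0.N3=(alive,v0)
Op 7: gossip N1<->N2 -> N1.N0=(alive,v0) N1.N1=(alive,v0) N1.N2=(dead,v1) N1.N3=(suspect,v1) | N2.N0=(alive,v0) N2.N1=(alive,v0) N2.N2=(dead,v1) N2.N3=(suspect,v1)
Op 8: N2 marks N2=dead -> (dead,v2)
Op 9: N0 marks N0=suspect -> (suspect,v1)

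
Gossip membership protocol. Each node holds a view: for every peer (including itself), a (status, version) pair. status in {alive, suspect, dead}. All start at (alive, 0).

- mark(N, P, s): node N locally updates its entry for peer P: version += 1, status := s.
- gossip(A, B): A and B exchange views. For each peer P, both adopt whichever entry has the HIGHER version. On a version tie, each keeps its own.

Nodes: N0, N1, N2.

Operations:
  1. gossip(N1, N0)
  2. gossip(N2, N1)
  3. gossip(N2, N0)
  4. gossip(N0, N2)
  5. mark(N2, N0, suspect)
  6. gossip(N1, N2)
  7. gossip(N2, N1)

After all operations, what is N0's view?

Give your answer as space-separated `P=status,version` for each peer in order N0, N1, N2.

Op 1: gossip N1<->N0 -> N1.N0=(alive,v0) N1.N1=(alive,v0) N1.N2=(alive,v0) | N0.N0=(alive,v0) N0.N1=(alive,v0) N0.N2=(alive,v0)
Op 2: gossip N2<->N1 -> N2.N0=(alive,v0) N2.N1=(alive,v0) N2.N2=(alive,v0) | N1.N0=(alive,v0) N1.N1=(alive,v0) N1.N2=(alive,v0)
Op 3: gossip N2<->N0 -> N2.N0=(alive,v0) N2.N1=(alive,v0) N2.N2=(alive,v0) | N0.N0=(alive,v0) N0.N1=(alive,v0) N0.N2=(alive,v0)
Op 4: gossip N0<->N2 -> N0.N0=(alive,v0) N0.N1=(alive,v0) N0.N2=(alive,v0) | N2.N0=(alive,v0) N2.N1=(alive,v0) N2.N2=(alive,v0)
Op 5: N2 marks N0=suspect -> (suspect,v1)
Op 6: gossip N1<->N2 -> N1.N0=(suspect,v1) N1.N1=(alive,v0) N1.N2=(alive,v0) | N2.N0=(suspect,v1) N2.N1=(alive,v0) N2.N2=(alive,v0)
Op 7: gossip N2<->N1 -> N2.N0=(suspect,v1) N2.N1=(alive,v0) N2.N2=(alive,v0) | N1.N0=(suspect,v1) N1.N1=(alive,v0) N1.N2=(alive,v0)

Answer: N0=alive,0 N1=alive,0 N2=alive,0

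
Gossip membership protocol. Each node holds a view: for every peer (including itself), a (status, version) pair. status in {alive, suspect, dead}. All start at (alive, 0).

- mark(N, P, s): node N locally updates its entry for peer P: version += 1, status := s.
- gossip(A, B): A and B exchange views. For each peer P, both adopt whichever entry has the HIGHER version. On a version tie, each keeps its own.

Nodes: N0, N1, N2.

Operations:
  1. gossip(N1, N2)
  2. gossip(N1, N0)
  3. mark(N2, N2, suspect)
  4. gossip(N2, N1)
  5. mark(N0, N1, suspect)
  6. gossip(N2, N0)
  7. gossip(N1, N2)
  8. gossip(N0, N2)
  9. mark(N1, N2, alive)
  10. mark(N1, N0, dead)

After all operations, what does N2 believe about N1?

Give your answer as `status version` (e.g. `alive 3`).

Op 1: gossip N1<->N2 -> N1.N0=(alive,v0) N1.N1=(alive,v0) N1.N2=(alive,v0) | N2.N0=(alive,v0) N2.N1=(alive,v0) N2.N2=(alive,v0)
Op 2: gossip N1<->N0 -> N1.N0=(alive,v0) N1.N1=(alive,v0) N1.N2=(alive,v0) | N0.N0=(alive,v0) N0.N1=(alive,v0) N0.N2=(alive,v0)
Op 3: N2 marks N2=suspect -> (suspect,v1)
Op 4: gossip N2<->N1 -> N2.N0=(alive,v0) N2.N1=(alive,v0) N2.N2=(suspect,v1) | N1.N0=(alive,v0) N1.N1=(alive,v0) N1.N2=(suspect,v1)
Op 5: N0 marks N1=suspect -> (suspect,v1)
Op 6: gossip N2<->N0 -> N2.N0=(alive,v0) N2.N1=(suspect,v1) N2.N2=(suspect,v1) | N0.N0=(alive,v0) N0.N1=(suspect,v1) N0.N2=(suspect,v1)
Op 7: gossip N1<->N2 -> N1.N0=(alive,v0) N1.N1=(suspect,v1) N1.N2=(suspect,v1) | N2.N0=(alive,v0) N2.N1=(suspect,v1) N2.N2=(suspect,v1)
Op 8: gossip N0<->N2 -> N0.N0=(alive,v0) N0.N1=(suspect,v1) N0.N2=(suspect,v1) | N2.N0=(alive,v0) N2.N1=(suspect,v1) N2.N2=(suspect,v1)
Op 9: N1 marks N2=alive -> (alive,v2)
Op 10: N1 marks N0=dead -> (dead,v1)

Answer: suspect 1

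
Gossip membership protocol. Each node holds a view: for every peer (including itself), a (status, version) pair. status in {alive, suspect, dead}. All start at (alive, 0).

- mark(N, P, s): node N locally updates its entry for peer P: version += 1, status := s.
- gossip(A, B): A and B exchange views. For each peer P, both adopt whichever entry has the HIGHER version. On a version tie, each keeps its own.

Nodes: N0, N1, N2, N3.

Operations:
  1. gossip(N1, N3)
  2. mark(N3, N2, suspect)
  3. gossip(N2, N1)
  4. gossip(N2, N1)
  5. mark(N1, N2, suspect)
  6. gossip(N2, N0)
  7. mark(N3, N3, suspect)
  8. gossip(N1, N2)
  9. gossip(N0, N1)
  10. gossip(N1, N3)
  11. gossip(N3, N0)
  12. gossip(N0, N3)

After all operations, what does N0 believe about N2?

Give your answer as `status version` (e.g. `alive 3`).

Answer: suspect 1

Derivation:
Op 1: gossip N1<->N3 -> N1.N0=(alive,v0) N1.N1=(alive,v0) N1.N2=(alive,v0) N1.N3=(alive,v0) | N3.N0=(alive,v0) N3.N1=(alive,v0) N3.N2=(alive,v0) N3.N3=(alive,v0)
Op 2: N3 marks N2=suspect -> (suspect,v1)
Op 3: gossip N2<->N1 -> N2.N0=(alive,v0) N2.N1=(alive,v0) N2.N2=(alive,v0) N2.N3=(alive,v0) | N1.N0=(alive,v0) N1.N1=(alive,v0) N1.N2=(alive,v0) N1.N3=(alive,v0)
Op 4: gossip N2<->N1 -> N2.N0=(alive,v0) N2.N1=(alive,v0) N2.N2=(alive,v0) N2.N3=(alive,v0) | N1.N0=(alive,v0) N1.N1=(alive,v0) N1.N2=(alive,v0) N1.N3=(alive,v0)
Op 5: N1 marks N2=suspect -> (suspect,v1)
Op 6: gossip N2<->N0 -> N2.N0=(alive,v0) N2.N1=(alive,v0) N2.N2=(alive,v0) N2.N3=(alive,v0) | N0.N0=(alive,v0) N0.N1=(alive,v0) N0.N2=(alive,v0) N0.N3=(alive,v0)
Op 7: N3 marks N3=suspect -> (suspect,v1)
Op 8: gossip N1<->N2 -> N1.N0=(alive,v0) N1.N1=(alive,v0) N1.N2=(suspect,v1) N1.N3=(alive,v0) | N2.N0=(alive,v0) N2.N1=(alive,v0) N2.N2=(suspect,v1) N2.N3=(alive,v0)
Op 9: gossip N0<->N1 -> N0.N0=(alive,v0) N0.N1=(alive,v0) N0.N2=(suspect,v1) N0.N3=(alive,v0) | N1.N0=(alive,v0) N1.N1=(alive,v0) N1.N2=(suspect,v1) N1.N3=(alive,v0)
Op 10: gossip N1<->N3 -> N1.N0=(alive,v0) N1.N1=(alive,v0) N1.N2=(suspect,v1) N1.N3=(suspect,v1) | N3.N0=(alive,v0) N3.N1=(alive,v0) N3.N2=(suspect,v1) N3.N3=(suspect,v1)
Op 11: gossip N3<->N0 -> N3.N0=(alive,v0) N3.N1=(alive,v0) N3.N2=(suspect,v1) N3.N3=(suspect,v1) | N0.N0=(alive,v0) N0.N1=(alive,v0) N0.N2=(suspect,v1) N0.N3=(suspect,v1)
Op 12: gossip N0<->N3 -> N0.N0=(alive,v0) N0.N1=(alive,v0) N0.N2=(suspect,v1) N0.N3=(suspect,v1) | N3.N0=(alive,v0) N3.N1=(alive,v0) N3.N2=(suspect,v1) N3.N3=(suspect,v1)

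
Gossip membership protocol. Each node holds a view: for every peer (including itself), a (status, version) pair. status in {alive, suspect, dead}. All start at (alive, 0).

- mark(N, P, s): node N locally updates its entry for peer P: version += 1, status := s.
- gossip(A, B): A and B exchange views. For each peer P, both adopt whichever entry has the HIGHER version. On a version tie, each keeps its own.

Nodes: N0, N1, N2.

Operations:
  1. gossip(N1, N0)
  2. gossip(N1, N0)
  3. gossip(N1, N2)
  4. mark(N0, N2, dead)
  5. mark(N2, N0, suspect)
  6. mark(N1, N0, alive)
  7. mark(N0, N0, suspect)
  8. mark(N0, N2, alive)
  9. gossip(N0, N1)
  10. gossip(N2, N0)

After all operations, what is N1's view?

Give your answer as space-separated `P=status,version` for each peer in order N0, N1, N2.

Op 1: gossip N1<->N0 -> N1.N0=(alive,v0) N1.N1=(alive,v0) N1.N2=(alive,v0) | N0.N0=(alive,v0) N0.N1=(alive,v0) N0.N2=(alive,v0)
Op 2: gossip N1<->N0 -> N1.N0=(alive,v0) N1.N1=(alive,v0) N1.N2=(alive,v0) | N0.N0=(alive,v0) N0.N1=(alive,v0) N0.N2=(alive,v0)
Op 3: gossip N1<->N2 -> N1.N0=(alive,v0) N1.N1=(alive,v0) N1.N2=(alive,v0) | N2.N0=(alive,v0) N2.N1=(alive,v0) N2.N2=(alive,v0)
Op 4: N0 marks N2=dead -> (dead,v1)
Op 5: N2 marks N0=suspect -> (suspect,v1)
Op 6: N1 marks N0=alive -> (alive,v1)
Op 7: N0 marks N0=suspect -> (suspect,v1)
Op 8: N0 marks N2=alive -> (alive,v2)
Op 9: gossip N0<->N1 -> N0.N0=(suspect,v1) N0.N1=(alive,v0) N0.N2=(alive,v2) | N1.N0=(alive,v1) N1.N1=(alive,v0) N1.N2=(alive,v2)
Op 10: gossip N2<->N0 -> N2.N0=(suspect,v1) N2.N1=(alive,v0) N2.N2=(alive,v2) | N0.N0=(suspect,v1) N0.N1=(alive,v0) N0.N2=(alive,v2)

Answer: N0=alive,1 N1=alive,0 N2=alive,2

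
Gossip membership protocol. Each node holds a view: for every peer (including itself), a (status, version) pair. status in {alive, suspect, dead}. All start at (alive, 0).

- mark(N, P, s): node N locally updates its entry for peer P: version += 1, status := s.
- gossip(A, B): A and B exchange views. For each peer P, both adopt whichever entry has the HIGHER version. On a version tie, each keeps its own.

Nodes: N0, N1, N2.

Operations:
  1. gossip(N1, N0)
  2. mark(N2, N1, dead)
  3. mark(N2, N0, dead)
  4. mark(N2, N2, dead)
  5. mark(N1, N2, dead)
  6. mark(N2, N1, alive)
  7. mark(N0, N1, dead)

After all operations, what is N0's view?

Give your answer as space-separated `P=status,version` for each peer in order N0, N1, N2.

Answer: N0=alive,0 N1=dead,1 N2=alive,0

Derivation:
Op 1: gossip N1<->N0 -> N1.N0=(alive,v0) N1.N1=(alive,v0) N1.N2=(alive,v0) | N0.N0=(alive,v0) N0.N1=(alive,v0) N0.N2=(alive,v0)
Op 2: N2 marks N1=dead -> (dead,v1)
Op 3: N2 marks N0=dead -> (dead,v1)
Op 4: N2 marks N2=dead -> (dead,v1)
Op 5: N1 marks N2=dead -> (dead,v1)
Op 6: N2 marks N1=alive -> (alive,v2)
Op 7: N0 marks N1=dead -> (dead,v1)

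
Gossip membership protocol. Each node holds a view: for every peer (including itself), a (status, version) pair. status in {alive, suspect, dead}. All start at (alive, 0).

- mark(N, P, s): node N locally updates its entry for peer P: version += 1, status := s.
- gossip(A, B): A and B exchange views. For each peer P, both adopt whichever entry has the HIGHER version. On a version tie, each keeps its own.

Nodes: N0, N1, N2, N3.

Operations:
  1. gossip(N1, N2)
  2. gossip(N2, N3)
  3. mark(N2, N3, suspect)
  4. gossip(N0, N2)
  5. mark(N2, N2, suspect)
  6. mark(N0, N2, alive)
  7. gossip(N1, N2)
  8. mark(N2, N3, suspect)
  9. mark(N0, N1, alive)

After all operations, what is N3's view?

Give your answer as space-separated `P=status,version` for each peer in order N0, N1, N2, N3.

Answer: N0=alive,0 N1=alive,0 N2=alive,0 N3=alive,0

Derivation:
Op 1: gossip N1<->N2 -> N1.N0=(alive,v0) N1.N1=(alive,v0) N1.N2=(alive,v0) N1.N3=(alive,v0) | N2.N0=(alive,v0) N2.N1=(alive,v0) N2.N2=(alive,v0) N2.N3=(alive,v0)
Op 2: gossip N2<->N3 -> N2.N0=(alive,v0) N2.N1=(alive,v0) N2.N2=(alive,v0) N2.N3=(alive,v0) | N3.N0=(alive,v0) N3.N1=(alive,v0) N3.N2=(alive,v0) N3.N3=(alive,v0)
Op 3: N2 marks N3=suspect -> (suspect,v1)
Op 4: gossip N0<->N2 -> N0.N0=(alive,v0) N0.N1=(alive,v0) N0.N2=(alive,v0) N0.N3=(suspect,v1) | N2.N0=(alive,v0) N2.N1=(alive,v0) N2.N2=(alive,v0) N2.N3=(suspect,v1)
Op 5: N2 marks N2=suspect -> (suspect,v1)
Op 6: N0 marks N2=alive -> (alive,v1)
Op 7: gossip N1<->N2 -> N1.N0=(alive,v0) N1.N1=(alive,v0) N1.N2=(suspect,v1) N1.N3=(suspect,v1) | N2.N0=(alive,v0) N2.N1=(alive,v0) N2.N2=(suspect,v1) N2.N3=(suspect,v1)
Op 8: N2 marks N3=suspect -> (suspect,v2)
Op 9: N0 marks N1=alive -> (alive,v1)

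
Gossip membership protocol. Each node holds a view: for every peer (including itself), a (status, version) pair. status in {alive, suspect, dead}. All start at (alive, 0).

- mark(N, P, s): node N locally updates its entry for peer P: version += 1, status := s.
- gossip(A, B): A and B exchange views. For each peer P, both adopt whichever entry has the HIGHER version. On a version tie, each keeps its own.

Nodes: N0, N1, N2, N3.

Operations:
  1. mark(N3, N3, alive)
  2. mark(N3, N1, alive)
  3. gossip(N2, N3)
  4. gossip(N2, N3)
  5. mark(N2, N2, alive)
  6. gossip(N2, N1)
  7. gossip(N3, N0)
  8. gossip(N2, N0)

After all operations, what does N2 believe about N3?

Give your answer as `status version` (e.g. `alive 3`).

Answer: alive 1

Derivation:
Op 1: N3 marks N3=alive -> (alive,v1)
Op 2: N3 marks N1=alive -> (alive,v1)
Op 3: gossip N2<->N3 -> N2.N0=(alive,v0) N2.N1=(alive,v1) N2.N2=(alive,v0) N2.N3=(alive,v1) | N3.N0=(alive,v0) N3.N1=(alive,v1) N3.N2=(alive,v0) N3.N3=(alive,v1)
Op 4: gossip N2<->N3 -> N2.N0=(alive,v0) N2.N1=(alive,v1) N2.N2=(alive,v0) N2.N3=(alive,v1) | N3.N0=(alive,v0) N3.N1=(alive,v1) N3.N2=(alive,v0) N3.N3=(alive,v1)
Op 5: N2 marks N2=alive -> (alive,v1)
Op 6: gossip N2<->N1 -> N2.N0=(alive,v0) N2.N1=(alive,v1) N2.N2=(alive,v1) N2.N3=(alive,v1) | N1.N0=(alive,v0) N1.N1=(alive,v1) N1.N2=(alive,v1) N1.N3=(alive,v1)
Op 7: gossip N3<->N0 -> N3.N0=(alive,v0) N3.N1=(alive,v1) N3.N2=(alive,v0) N3.N3=(alive,v1) | N0.N0=(alive,v0) N0.N1=(alive,v1) N0.N2=(alive,v0) N0.N3=(alive,v1)
Op 8: gossip N2<->N0 -> N2.N0=(alive,v0) N2.N1=(alive,v1) N2.N2=(alive,v1) N2.N3=(alive,v1) | N0.N0=(alive,v0) N0.N1=(alive,v1) N0.N2=(alive,v1) N0.N3=(alive,v1)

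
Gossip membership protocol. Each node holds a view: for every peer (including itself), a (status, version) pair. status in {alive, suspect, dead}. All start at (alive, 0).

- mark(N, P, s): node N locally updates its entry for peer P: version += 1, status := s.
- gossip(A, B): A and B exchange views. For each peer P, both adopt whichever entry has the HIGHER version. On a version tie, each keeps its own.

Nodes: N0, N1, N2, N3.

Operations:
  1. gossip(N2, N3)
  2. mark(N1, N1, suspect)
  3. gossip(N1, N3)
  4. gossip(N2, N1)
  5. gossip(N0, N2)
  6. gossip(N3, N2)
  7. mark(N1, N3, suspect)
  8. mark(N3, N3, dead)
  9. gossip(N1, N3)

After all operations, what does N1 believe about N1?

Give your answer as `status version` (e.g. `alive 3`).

Answer: suspect 1

Derivation:
Op 1: gossip N2<->N3 -> N2.N0=(alive,v0) N2.N1=(alive,v0) N2.N2=(alive,v0) N2.N3=(alive,v0) | N3.N0=(alive,v0) N3.N1=(alive,v0) N3.N2=(alive,v0) N3.N3=(alive,v0)
Op 2: N1 marks N1=suspect -> (suspect,v1)
Op 3: gossip N1<->N3 -> N1.N0=(alive,v0) N1.N1=(suspect,v1) N1.N2=(alive,v0) N1.N3=(alive,v0) | N3.N0=(alive,v0) N3.N1=(suspect,v1) N3.N2=(alive,v0) N3.N3=(alive,v0)
Op 4: gossip N2<->N1 -> N2.N0=(alive,v0) N2.N1=(suspect,v1) N2.N2=(alive,v0) N2.N3=(alive,v0) | N1.N0=(alive,v0) N1.N1=(suspect,v1) N1.N2=(alive,v0) N1.N3=(alive,v0)
Op 5: gossip N0<->N2 -> N0.N0=(alive,v0) N0.N1=(suspect,v1) N0.N2=(alive,v0) N0.N3=(alive,v0) | N2.N0=(alive,v0) N2.N1=(suspect,v1) N2.N2=(alive,v0) N2.N3=(alive,v0)
Op 6: gossip N3<->N2 -> N3.N0=(alive,v0) N3.N1=(suspect,v1) N3.N2=(alive,v0) N3.N3=(alive,v0) | N2.N0=(alive,v0) N2.N1=(suspect,v1) N2.N2=(alive,v0) N2.N3=(alive,v0)
Op 7: N1 marks N3=suspect -> (suspect,v1)
Op 8: N3 marks N3=dead -> (dead,v1)
Op 9: gossip N1<->N3 -> N1.N0=(alive,v0) N1.N1=(suspect,v1) N1.N2=(alive,v0) N1.N3=(suspect,v1) | N3.N0=(alive,v0) N3.N1=(suspect,v1) N3.N2=(alive,v0) N3.N3=(dead,v1)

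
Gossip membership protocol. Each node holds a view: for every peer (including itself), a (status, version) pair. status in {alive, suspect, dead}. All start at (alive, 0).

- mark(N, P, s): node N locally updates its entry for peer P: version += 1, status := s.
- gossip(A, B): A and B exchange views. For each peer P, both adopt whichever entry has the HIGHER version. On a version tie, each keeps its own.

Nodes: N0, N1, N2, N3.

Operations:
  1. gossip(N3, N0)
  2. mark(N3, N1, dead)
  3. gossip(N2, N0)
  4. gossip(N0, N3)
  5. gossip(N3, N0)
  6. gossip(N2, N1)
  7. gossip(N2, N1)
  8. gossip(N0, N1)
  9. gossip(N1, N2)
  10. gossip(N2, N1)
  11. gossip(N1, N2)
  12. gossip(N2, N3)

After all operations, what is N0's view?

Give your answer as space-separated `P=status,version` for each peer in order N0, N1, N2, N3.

Op 1: gossip N3<->N0 -> N3.N0=(alive,v0) N3.N1=(alive,v0) N3.N2=(alive,v0) N3.N3=(alive,v0) | N0.N0=(alive,v0) N0.N1=(alive,v0) N0.N2=(alive,v0) N0.N3=(alive,v0)
Op 2: N3 marks N1=dead -> (dead,v1)
Op 3: gossip N2<->N0 -> N2.N0=(alive,v0) N2.N1=(alive,v0) N2.N2=(alive,v0) N2.N3=(alive,v0) | N0.N0=(alive,v0) N0.N1=(alive,v0) N0.N2=(alive,v0) N0.N3=(alive,v0)
Op 4: gossip N0<->N3 -> N0.N0=(alive,v0) N0.N1=(dead,v1) N0.N2=(alive,v0) N0.N3=(alive,v0) | N3.N0=(alive,v0) N3.N1=(dead,v1) N3.N2=(alive,v0) N3.N3=(alive,v0)
Op 5: gossip N3<->N0 -> N3.N0=(alive,v0) N3.N1=(dead,v1) N3.N2=(alive,v0) N3.N3=(alive,v0) | N0.N0=(alive,v0) N0.N1=(dead,v1) N0.N2=(alive,v0) N0.N3=(alive,v0)
Op 6: gossip N2<->N1 -> N2.N0=(alive,v0) N2.N1=(alive,v0) N2.N2=(alive,v0) N2.N3=(alive,v0) | N1.N0=(alive,v0) N1.N1=(alive,v0) N1.N2=(alive,v0) N1.N3=(alive,v0)
Op 7: gossip N2<->N1 -> N2.N0=(alive,v0) N2.N1=(alive,v0) N2.N2=(alive,v0) N2.N3=(alive,v0) | N1.N0=(alive,v0) N1.N1=(alive,v0) N1.N2=(alive,v0) N1.N3=(alive,v0)
Op 8: gossip N0<->N1 -> N0.N0=(alive,v0) N0.N1=(dead,v1) N0.N2=(alive,v0) N0.N3=(alive,v0) | N1.N0=(alive,v0) N1.N1=(dead,v1) N1.N2=(alive,v0) N1.N3=(alive,v0)
Op 9: gossip N1<->N2 -> N1.N0=(alive,v0) N1.N1=(dead,v1) N1.N2=(alive,v0) N1.N3=(alive,v0) | N2.N0=(alive,v0) N2.N1=(dead,v1) N2.N2=(alive,v0) N2.N3=(alive,v0)
Op 10: gossip N2<->N1 -> N2.N0=(alive,v0) N2.N1=(dead,v1) N2.N2=(alive,v0) N2.N3=(alive,v0) | N1.N0=(alive,v0) N1.N1=(dead,v1) N1.N2=(alive,v0) N1.N3=(alive,v0)
Op 11: gossip N1<->N2 -> N1.N0=(alive,v0) N1.N1=(dead,v1) N1.N2=(alive,v0) N1.N3=(alive,v0) | N2.N0=(alive,v0) N2.N1=(dead,v1) N2.N2=(alive,v0) N2.N3=(alive,v0)
Op 12: gossip N2<->N3 -> N2.N0=(alive,v0) N2.N1=(dead,v1) N2.N2=(alive,v0) N2.N3=(alive,v0) | N3.N0=(alive,v0) N3.N1=(dead,v1) N3.N2=(alive,v0) N3.N3=(alive,v0)

Answer: N0=alive,0 N1=dead,1 N2=alive,0 N3=alive,0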